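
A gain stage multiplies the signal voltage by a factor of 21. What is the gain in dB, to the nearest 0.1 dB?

For a voltage ratio, dB = 20·log₁₀(V₂/V₁).
20·log₁₀(21) = 26.4 dB.

26.4 dB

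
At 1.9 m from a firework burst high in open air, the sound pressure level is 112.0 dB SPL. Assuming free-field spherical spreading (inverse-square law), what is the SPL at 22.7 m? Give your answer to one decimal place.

For a point source in a free field, ΔL = −20·log₁₀(d₂/d₁).
ΔL = −20·log₁₀(22.7/1.9) = -21.55 dB, so L₂ = 112.0 + (-21.55) = 90.5 dB SPL.

90.5 dB SPL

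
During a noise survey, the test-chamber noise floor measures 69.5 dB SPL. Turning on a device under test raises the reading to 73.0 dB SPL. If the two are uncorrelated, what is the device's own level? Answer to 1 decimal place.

70.4 dB SPL

Remove the background by subtracting linear intensities:
L_src = 10·log₁₀(10^(73.0/10) − 10^(69.5/10)) = 10·log₁₀(11040000) = 70.4 dB SPL.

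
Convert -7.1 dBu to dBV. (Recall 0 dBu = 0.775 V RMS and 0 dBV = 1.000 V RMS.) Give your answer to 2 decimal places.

-9.31 dBV

The offset between the scales is 20·log₁₀(0.775/1.000) = −2.214 dB.
So dBV = -7.1 − 2.214 = -9.31 dBV.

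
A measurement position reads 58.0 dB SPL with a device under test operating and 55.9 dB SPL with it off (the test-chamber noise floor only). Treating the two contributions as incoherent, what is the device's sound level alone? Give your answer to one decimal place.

53.8 dB SPL

Remove the background by subtracting linear intensities:
L_src = 10·log₁₀(10^(58.0/10) − 10^(55.9/10)) = 10·log₁₀(241900) = 53.8 dB SPL.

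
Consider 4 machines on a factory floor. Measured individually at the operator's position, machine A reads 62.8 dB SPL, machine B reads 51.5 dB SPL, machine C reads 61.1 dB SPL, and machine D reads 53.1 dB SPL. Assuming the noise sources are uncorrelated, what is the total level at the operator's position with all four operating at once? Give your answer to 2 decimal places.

Uncorrelated sources add in intensity (power), not in dB.
L_total = 10·log₁₀(10^(62.8/10) + 10^(51.5/10) + 10^(61.1/10) + 10^(53.1/10)) = 10·log₁₀(3539000) = 65.49 dB SPL.

65.49 dB SPL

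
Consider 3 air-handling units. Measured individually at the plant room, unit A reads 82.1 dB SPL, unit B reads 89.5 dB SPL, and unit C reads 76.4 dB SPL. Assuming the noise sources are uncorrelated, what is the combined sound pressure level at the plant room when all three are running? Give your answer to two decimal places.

Incoherent sources sum as intensities:
L_total = 10·log₁₀(10^(82.1/10) + 10^(89.5/10) + 10^(76.4/10)) = 10·log₁₀(1097000000) = 90.40 dB SPL.

90.40 dB SPL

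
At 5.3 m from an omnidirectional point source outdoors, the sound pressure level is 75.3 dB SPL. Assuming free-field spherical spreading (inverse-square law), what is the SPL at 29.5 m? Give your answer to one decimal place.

For a point source in a free field, ΔL = −20·log₁₀(d₂/d₁).
ΔL = −20·log₁₀(29.5/5.3) = -14.91 dB, so L₂ = 75.3 + (-14.91) = 60.4 dB SPL.

60.4 dB SPL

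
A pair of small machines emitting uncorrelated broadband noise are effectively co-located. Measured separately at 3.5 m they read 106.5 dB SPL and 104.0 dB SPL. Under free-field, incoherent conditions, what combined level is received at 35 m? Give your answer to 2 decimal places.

Combined at 3.5 m: 10·log₁₀(10^(106.5/10)+10^(104.0/10)) = 108.438 dB SPL.
Then apply −20·log₁₀(35/3.5) = -20.000 dB → 88.44 dB SPL.

88.44 dB SPL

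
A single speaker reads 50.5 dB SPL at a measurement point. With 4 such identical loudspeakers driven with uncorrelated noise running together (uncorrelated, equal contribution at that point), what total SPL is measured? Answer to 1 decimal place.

4 equal incoherent sources raise the level by 10·log₁₀(4) = 6.02 dB.
L_total = 50.5 + 6.02 = 56.5 dB SPL.

56.5 dB SPL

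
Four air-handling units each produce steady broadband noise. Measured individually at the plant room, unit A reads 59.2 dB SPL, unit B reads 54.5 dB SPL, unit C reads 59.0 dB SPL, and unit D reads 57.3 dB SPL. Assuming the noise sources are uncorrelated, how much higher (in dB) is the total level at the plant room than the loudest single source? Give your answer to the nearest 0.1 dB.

4.7 dB

Add the sources as powers (linear), then convert back to dB:
L_total = 10·log₁₀(10^(59.2/10) + 10^(54.5/10) + 10^(59.0/10) + 10^(57.3/10)) = 63.88 dB SPL.
Excess over the loudest (59.2 dB): 63.88 − 59.2 = 4.7 dB.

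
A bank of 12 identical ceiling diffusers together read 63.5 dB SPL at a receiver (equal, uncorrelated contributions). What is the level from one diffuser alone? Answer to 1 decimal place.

12 equal incoherent sources add 10·log₁₀(12) = 10.79 dB over one source.
L_one = 63.5 − 10.79 = 52.7 dB SPL.

52.7 dB SPL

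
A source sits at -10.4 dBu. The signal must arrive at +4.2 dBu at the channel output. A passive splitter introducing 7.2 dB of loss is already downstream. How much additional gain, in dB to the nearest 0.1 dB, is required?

The required make-up gain is the shortfall in the dB sum.
G = +4.2 − (-10.4) + 7.2 = 21.8 dB.

21.8 dB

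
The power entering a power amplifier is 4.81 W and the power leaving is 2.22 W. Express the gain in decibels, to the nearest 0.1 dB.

Power is a power quantity, so gain = 10·log₁₀(P_out/P_in).
10·log₁₀(2.22/4.81) = 10·log₁₀(0.4615) = -3.4 dB.

-3.4 dB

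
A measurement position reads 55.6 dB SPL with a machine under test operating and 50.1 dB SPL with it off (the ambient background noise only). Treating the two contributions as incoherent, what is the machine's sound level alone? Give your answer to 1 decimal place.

Subtract intensities: L_src = 10·log₁₀(10^(L_total/10) − 10^(L_bg/10)).
L_src = 10·log₁₀(10^(55.6/10) − 10^(50.1/10)) = 10·log₁₀(260700) = 54.2 dB SPL.

54.2 dB SPL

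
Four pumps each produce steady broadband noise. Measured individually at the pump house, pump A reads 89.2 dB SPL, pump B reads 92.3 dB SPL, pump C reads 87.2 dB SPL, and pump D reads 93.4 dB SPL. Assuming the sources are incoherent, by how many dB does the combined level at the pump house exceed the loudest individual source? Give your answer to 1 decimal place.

3.8 dB

Uncorrelated sources add in intensity (power), not in dB.
L_total = 10·log₁₀(10^(89.2/10) + 10^(92.3/10) + 10^(87.2/10) + 10^(93.4/10)) = 97.20 dB SPL.
Excess over the loudest (93.4 dB): 97.20 − 93.4 = 3.8 dB.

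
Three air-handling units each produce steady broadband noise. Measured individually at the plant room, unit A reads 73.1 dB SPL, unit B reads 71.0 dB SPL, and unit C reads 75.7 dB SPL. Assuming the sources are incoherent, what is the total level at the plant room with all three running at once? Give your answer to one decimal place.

78.5 dB SPL

Add the sources as powers (linear), then convert back to dB:
L_total = 10·log₁₀(10^(73.1/10) + 10^(71.0/10) + 10^(75.7/10)) = 10·log₁₀(70160000) = 78.5 dB SPL.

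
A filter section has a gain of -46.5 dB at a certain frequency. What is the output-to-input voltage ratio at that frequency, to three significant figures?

0.00473

Voltage ratio = 10^(dB/20).
10^(-46.5/20) = 10^(-2.325) = 0.00473.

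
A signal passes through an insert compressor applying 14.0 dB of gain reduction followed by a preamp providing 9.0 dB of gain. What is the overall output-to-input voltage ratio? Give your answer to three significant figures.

Net gain = (−14.0) + 9.0 = -5.0 dB.
Voltage ratio = 10^(-5.0/20) = 0.562.

0.562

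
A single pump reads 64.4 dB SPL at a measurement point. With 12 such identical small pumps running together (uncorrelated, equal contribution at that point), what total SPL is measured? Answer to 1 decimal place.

12 equal incoherent sources raise the level by 10·log₁₀(12) = 10.79 dB.
L_total = 64.4 + 10.79 = 75.2 dB SPL.

75.2 dB SPL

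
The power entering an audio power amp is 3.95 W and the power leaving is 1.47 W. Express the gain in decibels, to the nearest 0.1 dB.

-4.3 dB

For a power ratio, dB = 10·log₁₀(P₂/P₁).
10·log₁₀(1.47/3.95) = 10·log₁₀(0.3722) = -4.3 dB.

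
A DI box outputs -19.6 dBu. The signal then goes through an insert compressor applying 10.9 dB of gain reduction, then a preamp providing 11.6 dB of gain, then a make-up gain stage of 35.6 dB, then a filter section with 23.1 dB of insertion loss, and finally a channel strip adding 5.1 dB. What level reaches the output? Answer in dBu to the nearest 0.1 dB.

Gain stages sum in dB:
-19.6 − 10.9 + 11.6 + 35.6 − 23.1 + 5.1 = -1.3 dBu.

-1.3 dBu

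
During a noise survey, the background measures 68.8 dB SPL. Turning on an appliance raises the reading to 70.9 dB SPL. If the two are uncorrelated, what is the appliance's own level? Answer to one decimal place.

66.7 dB SPL

Subtract intensities: L_src = 10·log₁₀(10^(L_total/10) − 10^(L_bg/10)).
L_src = 10·log₁₀(10^(70.9/10) − 10^(68.8/10)) = 10·log₁₀(4717000) = 66.7 dB SPL.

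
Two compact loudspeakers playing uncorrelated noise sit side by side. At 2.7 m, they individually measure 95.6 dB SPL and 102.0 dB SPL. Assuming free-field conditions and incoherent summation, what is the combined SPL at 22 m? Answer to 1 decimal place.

84.7 dB SPL

Combined at 2.7 m: 10·log₁₀(10^(95.6/10)+10^(102.0/10)) = 102.90 dB SPL.
Then apply −20·log₁₀(22/2.7) = -18.22 dB → 84.7 dB SPL.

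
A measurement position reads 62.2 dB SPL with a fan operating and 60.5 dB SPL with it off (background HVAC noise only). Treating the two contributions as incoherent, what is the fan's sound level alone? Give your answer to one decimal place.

Background correction is a power subtraction:
L_src = 10·log₁₀(10^(62.2/10) − 10^(60.5/10)) = 10·log₁₀(537600) = 57.3 dB SPL.

57.3 dB SPL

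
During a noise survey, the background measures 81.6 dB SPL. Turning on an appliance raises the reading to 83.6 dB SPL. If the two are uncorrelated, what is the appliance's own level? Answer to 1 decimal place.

Subtract intensities: L_src = 10·log₁₀(10^(L_total/10) − 10^(L_bg/10)).
L_src = 10·log₁₀(10^(83.6/10) − 10^(81.6/10)) = 10·log₁₀(84540000) = 79.3 dB SPL.

79.3 dB SPL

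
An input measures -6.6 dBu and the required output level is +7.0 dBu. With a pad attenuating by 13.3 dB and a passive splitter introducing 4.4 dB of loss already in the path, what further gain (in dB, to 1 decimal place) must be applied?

31.3 dB

The required make-up gain is the shortfall in the dB sum.
G = +7.0 − (-6.6) + 13.3 + 4.4 = 31.3 dB.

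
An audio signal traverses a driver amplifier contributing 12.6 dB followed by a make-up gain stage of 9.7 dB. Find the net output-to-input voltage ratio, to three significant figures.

Net gain = 12.6 + 9.7 = 22.3 dB.
Voltage ratio = 10^(22.3/20) = 13.0.

13.0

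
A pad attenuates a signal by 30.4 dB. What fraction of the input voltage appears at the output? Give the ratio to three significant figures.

Voltage ratio = 10^(dB/20).
10^(-30.4/20) = 10^(-1.520) = 0.0302.

0.0302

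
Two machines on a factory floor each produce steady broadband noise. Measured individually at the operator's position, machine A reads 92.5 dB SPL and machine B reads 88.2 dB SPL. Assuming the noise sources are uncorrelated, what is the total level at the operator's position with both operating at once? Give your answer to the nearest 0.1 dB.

Add the sources as powers (linear), then convert back to dB:
L_total = 10·log₁₀(10^(92.5/10) + 10^(88.2/10)) = 10·log₁₀(2439000000) = 93.9 dB SPL.

93.9 dB SPL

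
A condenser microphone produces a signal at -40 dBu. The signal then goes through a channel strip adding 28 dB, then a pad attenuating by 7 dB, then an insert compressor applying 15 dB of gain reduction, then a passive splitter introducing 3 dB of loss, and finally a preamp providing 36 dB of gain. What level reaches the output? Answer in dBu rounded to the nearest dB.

-1 dBu

Cascaded gains and losses add directly in dB.
-40 + 28 − 7 − 15 − 3 + 36 = -1 dBu.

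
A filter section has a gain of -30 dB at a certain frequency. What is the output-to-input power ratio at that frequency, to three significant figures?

Power ratio = 10^(dB/10).
10^(-30/10) = 10^(-3.000) = 0.00100.

0.00100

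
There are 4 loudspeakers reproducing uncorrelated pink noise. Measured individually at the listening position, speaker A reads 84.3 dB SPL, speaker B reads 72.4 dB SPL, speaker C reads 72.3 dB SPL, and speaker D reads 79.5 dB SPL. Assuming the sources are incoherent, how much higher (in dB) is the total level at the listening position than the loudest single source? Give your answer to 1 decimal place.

1.6 dB

Incoherent sources sum as intensities:
L_total = 10·log₁₀(10^(84.3/10) + 10^(72.4/10) + 10^(72.3/10) + 10^(79.5/10)) = 85.94 dB SPL.
Excess over the loudest (84.3 dB): 85.94 − 84.3 = 1.6 dB.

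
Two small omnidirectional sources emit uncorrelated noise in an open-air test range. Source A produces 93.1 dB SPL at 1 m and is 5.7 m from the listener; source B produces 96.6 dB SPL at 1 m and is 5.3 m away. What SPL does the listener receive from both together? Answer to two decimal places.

At the listener: L_A = 93.1 − 20·log₁₀(5.7) = 77.983 dB; L_B = 96.6 − 20·log₁₀(5.3) = 82.114 dB.
Combined: 10·log₁₀(10^(77.983/10)+10^(82.114/10)) = 83.53 dB SPL.

83.53 dB SPL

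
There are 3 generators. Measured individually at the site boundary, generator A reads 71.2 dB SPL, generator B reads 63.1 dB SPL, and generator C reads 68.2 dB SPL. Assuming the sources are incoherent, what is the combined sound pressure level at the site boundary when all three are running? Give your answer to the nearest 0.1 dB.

Uncorrelated sources add in intensity (power), not in dB.
L_total = 10·log₁₀(10^(71.2/10) + 10^(63.1/10) + 10^(68.2/10)) = 10·log₁₀(21830000) = 73.4 dB SPL.

73.4 dB SPL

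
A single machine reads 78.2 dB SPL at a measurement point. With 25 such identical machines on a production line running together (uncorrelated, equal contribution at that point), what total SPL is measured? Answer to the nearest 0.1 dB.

92.2 dB SPL

25 equal incoherent sources raise the level by 10·log₁₀(25) = 13.98 dB.
L_total = 78.2 + 13.98 = 92.2 dB SPL.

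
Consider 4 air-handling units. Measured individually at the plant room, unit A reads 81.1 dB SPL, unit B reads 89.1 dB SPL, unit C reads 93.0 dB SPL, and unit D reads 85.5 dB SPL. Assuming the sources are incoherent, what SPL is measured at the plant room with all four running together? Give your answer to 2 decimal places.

95.17 dB SPL

Incoherent sources sum as intensities:
L_total = 10·log₁₀(10^(81.1/10) + 10^(89.1/10) + 10^(93.0/10) + 10^(85.5/10)) = 10·log₁₀(3292000000) = 95.17 dB SPL.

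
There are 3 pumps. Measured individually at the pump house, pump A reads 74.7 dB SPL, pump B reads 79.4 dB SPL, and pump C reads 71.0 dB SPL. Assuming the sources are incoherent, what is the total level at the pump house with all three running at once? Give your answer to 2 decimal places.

81.11 dB SPL

Add the sources as powers (linear), then convert back to dB:
L_total = 10·log₁₀(10^(74.7/10) + 10^(79.4/10) + 10^(71.0/10)) = 10·log₁₀(129200000) = 81.11 dB SPL.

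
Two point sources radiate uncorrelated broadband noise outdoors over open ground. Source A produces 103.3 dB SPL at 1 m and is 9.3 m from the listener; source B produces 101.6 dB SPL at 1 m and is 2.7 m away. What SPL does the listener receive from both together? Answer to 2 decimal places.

At the listener: L_A = 103.3 − 20·log₁₀(9.3) = 83.930 dB; L_B = 101.6 − 20·log₁₀(2.7) = 92.973 dB.
Combined: 10·log₁₀(10^(83.930/10)+10^(92.973/10)) = 93.48 dB SPL.

93.48 dB SPL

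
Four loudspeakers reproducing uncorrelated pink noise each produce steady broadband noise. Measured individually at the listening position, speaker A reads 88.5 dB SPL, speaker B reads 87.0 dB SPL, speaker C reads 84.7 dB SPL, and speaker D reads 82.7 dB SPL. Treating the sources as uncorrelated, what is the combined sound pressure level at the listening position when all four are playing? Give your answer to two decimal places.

Incoherent sources sum as intensities:
L_total = 10·log₁₀(10^(88.5/10) + 10^(87.0/10) + 10^(84.7/10) + 10^(82.7/10)) = 10·log₁₀(1690000000) = 92.28 dB SPL.

92.28 dB SPL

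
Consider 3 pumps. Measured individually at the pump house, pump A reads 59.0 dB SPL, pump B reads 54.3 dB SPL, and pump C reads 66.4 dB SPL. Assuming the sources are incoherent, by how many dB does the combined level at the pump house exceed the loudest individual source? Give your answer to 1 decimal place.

0.9 dB

Uncorrelated sources add in intensity (power), not in dB.
L_total = 10·log₁₀(10^(59.0/10) + 10^(54.3/10) + 10^(66.4/10)) = 67.35 dB SPL.
Excess over the loudest (66.4 dB): 67.35 − 66.4 = 0.9 dB.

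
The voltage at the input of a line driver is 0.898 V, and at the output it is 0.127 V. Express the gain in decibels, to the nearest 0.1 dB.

-17.0 dB

Voltage ratio → dB uses the 20·log₁₀ form:
20·log₁₀(0.127/0.898) = 20·log₁₀(0.1414) = -17.0 dB.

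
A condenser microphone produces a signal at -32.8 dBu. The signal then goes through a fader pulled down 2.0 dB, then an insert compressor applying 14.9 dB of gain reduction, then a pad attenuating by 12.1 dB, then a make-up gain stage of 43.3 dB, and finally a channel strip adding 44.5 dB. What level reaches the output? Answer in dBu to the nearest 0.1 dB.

In dB, series stages simply add:
-32.8 − 2.0 − 14.9 − 12.1 + 43.3 + 44.5 = +26.0 dBu.

+26.0 dBu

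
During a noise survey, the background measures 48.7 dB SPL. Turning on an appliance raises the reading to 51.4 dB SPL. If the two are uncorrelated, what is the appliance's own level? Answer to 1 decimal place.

Background correction is a power subtraction:
L_src = 10·log₁₀(10^(51.4/10) − 10^(48.7/10)) = 10·log₁₀(63910) = 48.1 dB SPL.

48.1 dB SPL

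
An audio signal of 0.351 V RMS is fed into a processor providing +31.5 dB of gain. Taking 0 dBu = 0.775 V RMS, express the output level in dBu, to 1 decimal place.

Input level: 20·log₁₀(0.351/0.775) = -6.88 dBu.
Output: -6.88 + 31.5 = +24.6 dBu.

+24.6 dBu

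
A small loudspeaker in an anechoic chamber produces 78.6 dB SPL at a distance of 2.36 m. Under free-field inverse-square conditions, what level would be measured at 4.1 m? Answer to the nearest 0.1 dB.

73.8 dB SPL

Inverse-square spreading gives ΔL = −20·log₁₀(d₂/d₁).
ΔL = −20·log₁₀(4.1/2.36) = -4.80 dB, so L₂ = 78.6 + (-4.80) = 73.8 dB SPL.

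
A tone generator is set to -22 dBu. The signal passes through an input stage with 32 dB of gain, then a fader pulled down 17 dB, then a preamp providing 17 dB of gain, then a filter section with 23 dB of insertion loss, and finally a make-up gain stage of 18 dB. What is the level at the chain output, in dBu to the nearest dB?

Gain stages sum in dB:
-22 + 32 − 17 + 17 − 23 + 18 = +5 dBu.

+5 dBu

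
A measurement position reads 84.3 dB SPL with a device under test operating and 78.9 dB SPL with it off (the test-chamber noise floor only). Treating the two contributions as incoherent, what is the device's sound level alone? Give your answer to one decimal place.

82.8 dB SPL

Subtract intensities: L_src = 10·log₁₀(10^(L_total/10) − 10^(L_bg/10)).
L_src = 10·log₁₀(10^(84.3/10) − 10^(78.9/10)) = 10·log₁₀(191500000) = 82.8 dB SPL.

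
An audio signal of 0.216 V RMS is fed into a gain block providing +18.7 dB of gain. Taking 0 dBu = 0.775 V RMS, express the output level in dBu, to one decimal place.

Input level: 20·log₁₀(0.216/0.775) = -11.10 dBu.
Output: -11.10 + 18.7 = +7.6 dBu.

+7.6 dBu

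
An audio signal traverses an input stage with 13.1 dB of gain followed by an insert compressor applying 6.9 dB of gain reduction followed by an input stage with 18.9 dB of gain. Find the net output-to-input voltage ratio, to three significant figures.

18.0

Net gain = 13.1 + (−6.9) + 18.9 = 25.1 dB.
Voltage ratio = 10^(25.1/20) = 18.0.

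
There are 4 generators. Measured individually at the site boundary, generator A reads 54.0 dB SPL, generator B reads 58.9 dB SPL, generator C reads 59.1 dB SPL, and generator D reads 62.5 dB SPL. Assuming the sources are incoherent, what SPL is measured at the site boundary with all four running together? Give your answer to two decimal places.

65.59 dB SPL

Incoherent sources sum as intensities:
L_total = 10·log₁₀(10^(54.0/10) + 10^(58.9/10) + 10^(59.1/10) + 10^(62.5/10)) = 10·log₁₀(3619000) = 65.59 dB SPL.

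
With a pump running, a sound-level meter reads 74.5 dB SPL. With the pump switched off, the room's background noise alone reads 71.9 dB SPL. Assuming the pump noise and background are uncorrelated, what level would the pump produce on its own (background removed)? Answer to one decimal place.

Background correction is a power subtraction:
L_src = 10·log₁₀(10^(74.5/10) − 10^(71.9/10)) = 10·log₁₀(12700000) = 71.0 dB SPL.

71.0 dB SPL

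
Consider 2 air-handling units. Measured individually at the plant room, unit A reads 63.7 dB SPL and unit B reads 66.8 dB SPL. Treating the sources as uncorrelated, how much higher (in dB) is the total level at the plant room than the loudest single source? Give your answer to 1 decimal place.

Incoherent sources sum as intensities:
L_total = 10·log₁₀(10^(63.7/10) + 10^(66.8/10)) = 68.53 dB SPL.
Excess over the loudest (66.8 dB): 68.53 − 66.8 = 1.7 dB.

1.7 dB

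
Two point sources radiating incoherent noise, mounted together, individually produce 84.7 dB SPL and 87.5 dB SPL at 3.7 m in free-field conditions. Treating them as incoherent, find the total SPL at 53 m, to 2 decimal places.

66.21 dB SPL

Combined at 3.7 m: 10·log₁₀(10^(84.7/10)+10^(87.5/10)) = 89.332 dB SPL.
Then apply −20·log₁₀(53/3.7) = -23.121 dB → 66.21 dB SPL.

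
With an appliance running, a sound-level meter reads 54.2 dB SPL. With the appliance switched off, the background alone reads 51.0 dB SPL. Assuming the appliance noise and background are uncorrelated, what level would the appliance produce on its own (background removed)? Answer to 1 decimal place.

51.4 dB SPL

Subtract intensities: L_src = 10·log₁₀(10^(L_total/10) − 10^(L_bg/10)).
L_src = 10·log₁₀(10^(54.2/10) − 10^(51.0/10)) = 10·log₁₀(137100) = 51.4 dB SPL.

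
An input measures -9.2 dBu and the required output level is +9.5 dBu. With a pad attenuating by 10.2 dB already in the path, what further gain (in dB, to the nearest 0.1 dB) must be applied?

28.9 dB

The required make-up gain is the shortfall in the dB sum.
G = +9.5 − (-9.2) + 10.2 = 28.9 dB.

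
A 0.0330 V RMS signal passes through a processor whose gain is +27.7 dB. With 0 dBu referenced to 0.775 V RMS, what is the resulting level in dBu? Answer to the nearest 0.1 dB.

+0.3 dBu

Input level: 20·log₁₀(0.0330/0.775) = -27.42 dBu.
Output: -27.42 + 27.7 = +0.3 dBu.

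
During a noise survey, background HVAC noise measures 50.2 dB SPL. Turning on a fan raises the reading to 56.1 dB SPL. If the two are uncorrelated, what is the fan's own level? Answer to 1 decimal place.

54.8 dB SPL

Subtract intensities: L_src = 10·log₁₀(10^(L_total/10) − 10^(L_bg/10)).
L_src = 10·log₁₀(10^(56.1/10) − 10^(50.2/10)) = 10·log₁₀(302700) = 54.8 dB SPL.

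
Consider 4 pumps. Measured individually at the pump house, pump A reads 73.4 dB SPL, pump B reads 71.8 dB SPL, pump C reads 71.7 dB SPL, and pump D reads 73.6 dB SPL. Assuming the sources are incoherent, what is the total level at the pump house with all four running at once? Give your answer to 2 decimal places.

78.73 dB SPL

Add the sources as powers (linear), then convert back to dB:
L_total = 10·log₁₀(10^(73.4/10) + 10^(71.8/10) + 10^(71.7/10) + 10^(73.6/10)) = 10·log₁₀(74710000) = 78.73 dB SPL.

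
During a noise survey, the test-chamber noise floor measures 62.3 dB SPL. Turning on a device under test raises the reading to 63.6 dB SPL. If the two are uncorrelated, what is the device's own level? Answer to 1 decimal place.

57.7 dB SPL

Remove the background by subtracting linear intensities:
L_src = 10·log₁₀(10^(63.6/10) − 10^(62.3/10)) = 10·log₁₀(592600) = 57.7 dB SPL.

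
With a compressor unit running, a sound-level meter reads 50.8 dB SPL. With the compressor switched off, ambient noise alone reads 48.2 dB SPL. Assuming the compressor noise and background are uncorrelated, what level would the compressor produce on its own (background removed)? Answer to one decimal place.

Remove the background by subtracting linear intensities:
L_src = 10·log₁₀(10^(50.8/10) − 10^(48.2/10)) = 10·log₁₀(54160) = 47.3 dB SPL.

47.3 dB SPL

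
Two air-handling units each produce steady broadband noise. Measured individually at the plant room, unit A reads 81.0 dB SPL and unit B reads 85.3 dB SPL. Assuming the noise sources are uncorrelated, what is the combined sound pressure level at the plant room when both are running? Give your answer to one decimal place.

Incoherent sources sum as intensities:
L_total = 10·log₁₀(10^(81.0/10) + 10^(85.3/10)) = 10·log₁₀(464700000) = 86.7 dB SPL.

86.7 dB SPL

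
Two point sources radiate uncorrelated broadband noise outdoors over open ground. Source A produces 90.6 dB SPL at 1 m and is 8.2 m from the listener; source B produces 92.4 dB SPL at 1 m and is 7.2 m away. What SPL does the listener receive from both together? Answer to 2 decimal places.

At the listener: L_A = 90.6 − 20·log₁₀(8.2) = 72.324 dB; L_B = 92.4 − 20·log₁₀(7.2) = 75.253 dB.
Combined: 10·log₁₀(10^(72.324/10)+10^(75.253/10)) = 77.04 dB SPL.

77.04 dB SPL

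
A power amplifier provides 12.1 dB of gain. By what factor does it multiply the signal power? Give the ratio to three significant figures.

16.2

Power ratio = 10^(dB/10).
10^(12.1/10) = 10^(1.210) = 16.2.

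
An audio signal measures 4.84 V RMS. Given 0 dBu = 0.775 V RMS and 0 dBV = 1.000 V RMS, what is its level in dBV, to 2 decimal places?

+13.70 dBV

dBV = 20·log₁₀(V / 1.000 V).
20·log₁₀(4.84/1.000) = +13.70 dBV.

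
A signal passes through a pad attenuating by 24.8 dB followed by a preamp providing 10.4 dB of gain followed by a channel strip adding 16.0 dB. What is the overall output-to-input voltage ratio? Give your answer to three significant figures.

Net gain = (−24.8) + 10.4 + 16.0 = 1.6 dB.
Voltage ratio = 10^(1.6/20) = 1.20.

1.20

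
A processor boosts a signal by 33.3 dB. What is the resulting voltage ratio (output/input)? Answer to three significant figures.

Voltage ratio = 10^(dB/20).
10^(33.3/20) = 10^(1.665) = 46.2.

46.2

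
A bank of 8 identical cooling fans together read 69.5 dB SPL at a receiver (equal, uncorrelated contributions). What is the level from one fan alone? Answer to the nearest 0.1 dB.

60.5 dB SPL

8 equal incoherent sources add 10·log₁₀(8) = 9.03 dB over one source.
L_one = 69.5 − 9.03 = 60.5 dB SPL.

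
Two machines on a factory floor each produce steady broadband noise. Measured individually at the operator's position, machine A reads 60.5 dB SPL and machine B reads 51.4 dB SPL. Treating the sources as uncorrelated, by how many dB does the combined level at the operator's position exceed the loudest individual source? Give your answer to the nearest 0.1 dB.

0.5 dB

Add the sources as powers (linear), then convert back to dB:
L_total = 10·log₁₀(10^(60.5/10) + 10^(51.4/10)) = 61.00 dB SPL.
Excess over the loudest (60.5 dB): 61.00 − 60.5 = 0.5 dB.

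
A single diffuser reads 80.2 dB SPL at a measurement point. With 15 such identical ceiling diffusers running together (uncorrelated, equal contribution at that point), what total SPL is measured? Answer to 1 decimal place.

15 equal incoherent sources raise the level by 10·log₁₀(15) = 11.76 dB.
L_total = 80.2 + 11.76 = 92.0 dB SPL.

92.0 dB SPL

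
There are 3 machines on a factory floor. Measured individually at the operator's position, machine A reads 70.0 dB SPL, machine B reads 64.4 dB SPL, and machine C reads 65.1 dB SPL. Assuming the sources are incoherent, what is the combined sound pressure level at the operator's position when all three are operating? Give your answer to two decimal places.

Add the sources as powers (linear), then convert back to dB:
L_total = 10·log₁₀(10^(70.0/10) + 10^(64.4/10) + 10^(65.1/10)) = 10·log₁₀(15990000) = 72.04 dB SPL.

72.04 dB SPL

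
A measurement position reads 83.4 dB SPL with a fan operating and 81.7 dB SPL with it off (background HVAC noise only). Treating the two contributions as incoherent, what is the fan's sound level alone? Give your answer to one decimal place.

Subtract intensities: L_src = 10·log₁₀(10^(L_total/10) − 10^(L_bg/10)).
L_src = 10·log₁₀(10^(83.4/10) − 10^(81.7/10)) = 10·log₁₀(70870000) = 78.5 dB SPL.

78.5 dB SPL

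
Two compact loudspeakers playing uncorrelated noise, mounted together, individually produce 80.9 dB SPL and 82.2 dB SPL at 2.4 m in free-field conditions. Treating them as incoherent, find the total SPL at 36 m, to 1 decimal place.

Combined at 2.4 m: 10·log₁₀(10^(80.9/10)+10^(82.2/10)) = 84.61 dB SPL.
Then apply −20·log₁₀(36/2.4) = -23.52 dB → 61.1 dB SPL.

61.1 dB SPL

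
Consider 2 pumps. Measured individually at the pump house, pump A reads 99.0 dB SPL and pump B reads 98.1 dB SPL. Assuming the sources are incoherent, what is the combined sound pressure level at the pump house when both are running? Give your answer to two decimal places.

101.58 dB SPL

Incoherent sources sum as intensities:
L_total = 10·log₁₀(10^(99.0/10) + 10^(98.1/10)) = 10·log₁₀(14400000000) = 101.58 dB SPL.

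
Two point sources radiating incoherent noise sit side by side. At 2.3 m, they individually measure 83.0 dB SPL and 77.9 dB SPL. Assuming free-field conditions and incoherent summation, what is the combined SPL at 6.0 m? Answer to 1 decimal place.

75.8 dB SPL

Combined at 2.3 m: 10·log₁₀(10^(83.0/10)+10^(77.9/10)) = 84.17 dB SPL.
Then apply −20·log₁₀(6.0/2.3) = -8.33 dB → 75.8 dB SPL.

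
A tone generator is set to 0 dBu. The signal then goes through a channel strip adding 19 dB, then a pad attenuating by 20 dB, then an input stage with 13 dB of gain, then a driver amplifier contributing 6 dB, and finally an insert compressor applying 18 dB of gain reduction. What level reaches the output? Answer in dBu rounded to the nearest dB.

0 dBu

In dB, series stages simply add:
0 + 19 − 20 + 13 + 6 − 18 = 0 dBu.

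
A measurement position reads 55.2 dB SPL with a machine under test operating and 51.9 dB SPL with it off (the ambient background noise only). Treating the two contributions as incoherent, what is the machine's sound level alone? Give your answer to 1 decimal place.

Subtract intensities: L_src = 10·log₁₀(10^(L_total/10) − 10^(L_bg/10)).
L_src = 10·log₁₀(10^(55.2/10) − 10^(51.9/10)) = 10·log₁₀(176200) = 52.5 dB SPL.

52.5 dB SPL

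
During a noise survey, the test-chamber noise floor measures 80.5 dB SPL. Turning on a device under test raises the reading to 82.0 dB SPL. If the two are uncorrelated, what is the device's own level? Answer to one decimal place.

76.7 dB SPL

Remove the background by subtracting linear intensities:
L_src = 10·log₁₀(10^(82.0/10) − 10^(80.5/10)) = 10·log₁₀(46290000) = 76.7 dB SPL.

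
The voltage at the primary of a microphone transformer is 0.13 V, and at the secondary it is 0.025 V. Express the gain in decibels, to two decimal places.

Voltage ratio → dB uses the 20·log₁₀ form:
20·log₁₀(0.025/0.13) = 20·log₁₀(0.1923) = -14.32 dB.

-14.32 dB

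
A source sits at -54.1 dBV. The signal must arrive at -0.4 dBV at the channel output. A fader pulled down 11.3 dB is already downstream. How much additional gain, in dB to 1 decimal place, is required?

65.0 dB

The required make-up gain is the shortfall in the dB sum.
G = -0.4 − (-54.1) + 11.3 = 65.0 dB.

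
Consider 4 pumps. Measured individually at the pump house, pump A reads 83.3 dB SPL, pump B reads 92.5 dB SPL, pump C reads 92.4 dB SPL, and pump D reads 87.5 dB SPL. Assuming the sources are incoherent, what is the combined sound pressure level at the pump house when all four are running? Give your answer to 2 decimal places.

96.33 dB SPL

Add the sources as powers (linear), then convert back to dB:
L_total = 10·log₁₀(10^(83.3/10) + 10^(92.5/10) + 10^(92.4/10) + 10^(87.5/10)) = 10·log₁₀(4292000000) = 96.33 dB SPL.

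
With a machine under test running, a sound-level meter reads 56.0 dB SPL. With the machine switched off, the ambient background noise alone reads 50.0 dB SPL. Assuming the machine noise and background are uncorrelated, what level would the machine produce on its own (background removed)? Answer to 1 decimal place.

54.7 dB SPL

Remove the background by subtracting linear intensities:
L_src = 10·log₁₀(10^(56.0/10) − 10^(50.0/10)) = 10·log₁₀(298100) = 54.7 dB SPL.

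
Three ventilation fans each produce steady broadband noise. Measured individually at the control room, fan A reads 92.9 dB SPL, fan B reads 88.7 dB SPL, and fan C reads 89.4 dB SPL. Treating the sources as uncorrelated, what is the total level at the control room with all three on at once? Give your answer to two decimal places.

95.52 dB SPL

Add the sources as powers (linear), then convert back to dB:
L_total = 10·log₁₀(10^(92.9/10) + 10^(88.7/10) + 10^(89.4/10)) = 10·log₁₀(3562000000) = 95.52 dB SPL.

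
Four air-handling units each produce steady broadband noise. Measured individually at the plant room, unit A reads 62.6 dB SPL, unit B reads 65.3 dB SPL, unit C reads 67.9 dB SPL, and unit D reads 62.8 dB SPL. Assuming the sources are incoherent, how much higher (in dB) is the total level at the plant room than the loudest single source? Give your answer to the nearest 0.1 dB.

Uncorrelated sources add in intensity (power), not in dB.
L_total = 10·log₁₀(10^(62.6/10) + 10^(65.3/10) + 10^(67.9/10) + 10^(62.8/10)) = 71.23 dB SPL.
Excess over the loudest (67.9 dB): 71.23 − 67.9 = 3.3 dB.

3.3 dB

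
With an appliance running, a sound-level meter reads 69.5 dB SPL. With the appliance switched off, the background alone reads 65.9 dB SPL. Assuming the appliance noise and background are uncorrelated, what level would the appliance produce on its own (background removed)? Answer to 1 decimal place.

Subtract intensities: L_src = 10·log₁₀(10^(L_total/10) − 10^(L_bg/10)).
L_src = 10·log₁₀(10^(69.5/10) − 10^(65.9/10)) = 10·log₁₀(5022000) = 67.0 dB SPL.

67.0 dB SPL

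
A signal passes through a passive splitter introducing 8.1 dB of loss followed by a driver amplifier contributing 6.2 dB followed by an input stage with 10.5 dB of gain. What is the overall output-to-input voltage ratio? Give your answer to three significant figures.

Net gain = (−8.1) + 6.2 + 10.5 = 8.6 dB.
Voltage ratio = 10^(8.6/20) = 2.69.

2.69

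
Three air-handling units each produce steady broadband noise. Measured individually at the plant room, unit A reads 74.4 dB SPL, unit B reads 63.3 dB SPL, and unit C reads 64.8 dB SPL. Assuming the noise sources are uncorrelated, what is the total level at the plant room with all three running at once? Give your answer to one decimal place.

75.1 dB SPL

Uncorrelated sources add in intensity (power), not in dB.
L_total = 10·log₁₀(10^(74.4/10) + 10^(63.3/10) + 10^(64.8/10)) = 10·log₁₀(32700000) = 75.1 dB SPL.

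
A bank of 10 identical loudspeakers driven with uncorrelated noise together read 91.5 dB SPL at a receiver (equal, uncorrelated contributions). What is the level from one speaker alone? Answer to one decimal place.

10 equal incoherent sources add 10·log₁₀(10) = 10.00 dB over one source.
L_one = 91.5 − 10.00 = 81.5 dB SPL.

81.5 dB SPL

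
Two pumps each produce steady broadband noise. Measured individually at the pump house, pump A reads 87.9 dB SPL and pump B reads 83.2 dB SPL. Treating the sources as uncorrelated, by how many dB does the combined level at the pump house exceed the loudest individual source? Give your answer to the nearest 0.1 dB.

Incoherent sources sum as intensities:
L_total = 10·log₁₀(10^(87.9/10) + 10^(83.2/10)) = 89.17 dB SPL.
Excess over the loudest (87.9 dB): 89.17 − 87.9 = 1.3 dB.

1.3 dB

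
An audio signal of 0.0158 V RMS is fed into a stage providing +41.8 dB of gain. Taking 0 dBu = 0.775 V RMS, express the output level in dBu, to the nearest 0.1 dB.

+8.0 dBu

Input level: 20·log₁₀(0.0158/0.775) = -33.81 dBu.
Output: -33.81 + 41.8 = +8.0 dBu.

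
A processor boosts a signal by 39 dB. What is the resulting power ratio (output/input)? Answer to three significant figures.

Power ratio = 10^(dB/10).
10^(39/10) = 10^(3.900) = 7940.

7940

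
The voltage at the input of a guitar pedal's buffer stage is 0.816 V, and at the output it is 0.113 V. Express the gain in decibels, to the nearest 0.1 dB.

Voltage is an amplitude quantity, so gain = 20·log₁₀(V_out/V_in).
20·log₁₀(0.113/0.816) = 20·log₁₀(0.1385) = -17.2 dB.

-17.2 dB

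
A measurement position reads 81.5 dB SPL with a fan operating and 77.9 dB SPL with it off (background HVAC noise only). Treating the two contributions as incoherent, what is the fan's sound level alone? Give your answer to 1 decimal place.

Subtract intensities: L_src = 10·log₁₀(10^(L_total/10) − 10^(L_bg/10)).
L_src = 10·log₁₀(10^(81.5/10) − 10^(77.9/10)) = 10·log₁₀(79590000) = 79.0 dB SPL.

79.0 dB SPL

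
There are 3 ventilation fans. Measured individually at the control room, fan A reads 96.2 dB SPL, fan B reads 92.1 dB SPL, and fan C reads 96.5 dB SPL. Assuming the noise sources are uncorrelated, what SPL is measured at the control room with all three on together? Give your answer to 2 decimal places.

100.11 dB SPL

Uncorrelated sources add in intensity (power), not in dB.
L_total = 10·log₁₀(10^(96.2/10) + 10^(92.1/10) + 10^(96.5/10)) = 10·log₁₀(10257000000) = 100.11 dB SPL.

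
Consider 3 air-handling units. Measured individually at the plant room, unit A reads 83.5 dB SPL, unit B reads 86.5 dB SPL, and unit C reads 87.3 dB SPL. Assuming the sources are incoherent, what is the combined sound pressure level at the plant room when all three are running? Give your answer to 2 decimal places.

90.82 dB SPL

Incoherent sources sum as intensities:
L_total = 10·log₁₀(10^(83.5/10) + 10^(86.5/10) + 10^(87.3/10)) = 10·log₁₀(1208000000) = 90.82 dB SPL.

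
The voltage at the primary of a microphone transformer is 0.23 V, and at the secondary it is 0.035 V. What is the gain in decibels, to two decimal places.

For a voltage ratio, dB = 20·log₁₀(V₂/V₁).
20·log₁₀(0.035/0.23) = 20·log₁₀(0.1522) = -16.35 dB.

-16.35 dB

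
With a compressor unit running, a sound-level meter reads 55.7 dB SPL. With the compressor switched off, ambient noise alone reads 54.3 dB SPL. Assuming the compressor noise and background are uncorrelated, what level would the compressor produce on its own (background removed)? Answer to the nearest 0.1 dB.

Remove the background by subtracting linear intensities:
L_src = 10·log₁₀(10^(55.7/10) − 10^(54.3/10)) = 10·log₁₀(102400) = 50.1 dB SPL.

50.1 dB SPL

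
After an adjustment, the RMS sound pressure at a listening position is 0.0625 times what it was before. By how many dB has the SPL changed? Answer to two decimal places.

SPL change from a pressure ratio uses the 20·log₁₀ form:
20·log₁₀(0.0625) = -24.08 dB.

-24.08 dB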